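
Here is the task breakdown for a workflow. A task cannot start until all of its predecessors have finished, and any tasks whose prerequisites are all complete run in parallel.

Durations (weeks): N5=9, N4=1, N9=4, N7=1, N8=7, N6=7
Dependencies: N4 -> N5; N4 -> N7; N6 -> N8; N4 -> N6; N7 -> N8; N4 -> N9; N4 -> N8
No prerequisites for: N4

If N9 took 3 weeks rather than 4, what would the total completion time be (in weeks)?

Baseline: N4→N6→N8 = 1+7+7 = 15 → 15 weeks.
N9 has 10 weeks of float (longest path through it is 5).
The critical path is still N4→N6→N8; finish is now 15 weeks.

15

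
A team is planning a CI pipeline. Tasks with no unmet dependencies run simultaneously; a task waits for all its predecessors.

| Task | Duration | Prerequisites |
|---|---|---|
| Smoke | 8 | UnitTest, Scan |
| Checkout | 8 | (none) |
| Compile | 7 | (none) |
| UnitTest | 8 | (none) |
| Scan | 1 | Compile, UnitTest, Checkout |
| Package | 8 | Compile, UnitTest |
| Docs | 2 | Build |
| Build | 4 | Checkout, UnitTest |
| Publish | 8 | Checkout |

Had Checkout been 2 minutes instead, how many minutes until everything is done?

17

Actual critical path: Checkout→Scan→Smoke = 8+1+8 = 17 ⇒ 17 minutes.
Since Checkout is critical, the -6 change carries straight to that chain (now 11 minutes).
New critical path: UnitTest→Scan→Smoke = 8+1+8 = 17 ⇒ 17 minutes.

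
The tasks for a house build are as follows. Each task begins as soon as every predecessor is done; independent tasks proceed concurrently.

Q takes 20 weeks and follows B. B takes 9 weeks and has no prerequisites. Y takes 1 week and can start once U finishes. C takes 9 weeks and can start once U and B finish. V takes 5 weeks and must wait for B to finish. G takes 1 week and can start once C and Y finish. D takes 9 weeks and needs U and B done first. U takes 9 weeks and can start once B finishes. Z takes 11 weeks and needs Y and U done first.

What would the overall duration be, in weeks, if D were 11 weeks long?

Baseline: B→U→Y→Z = 9+9+1+11 = 30 → 30 weeks.
The longest path through D is only 27 weeks, so D has float 3.
No other chain overtakes it, so the finish is 30 weeks.

30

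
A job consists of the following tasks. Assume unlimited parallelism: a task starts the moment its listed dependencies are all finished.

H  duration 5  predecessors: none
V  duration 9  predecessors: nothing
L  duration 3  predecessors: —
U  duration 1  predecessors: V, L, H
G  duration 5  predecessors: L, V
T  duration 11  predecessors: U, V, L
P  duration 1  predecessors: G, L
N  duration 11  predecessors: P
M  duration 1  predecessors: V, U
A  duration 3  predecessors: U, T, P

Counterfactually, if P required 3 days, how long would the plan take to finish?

28

Actual critical path: V→G→P→N = 9+5+1+11 = 26 ⇒ 26 days.
P is on the critical path; changing it to 3 makes that path 28 days.
That remains the longest chain; total 28 days.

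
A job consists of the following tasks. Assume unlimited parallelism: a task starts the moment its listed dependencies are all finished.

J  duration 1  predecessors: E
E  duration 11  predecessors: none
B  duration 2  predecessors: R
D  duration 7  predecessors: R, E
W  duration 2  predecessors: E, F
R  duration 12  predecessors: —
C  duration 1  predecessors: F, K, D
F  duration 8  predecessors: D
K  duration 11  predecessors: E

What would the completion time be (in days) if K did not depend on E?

Original critical path: R→D→F→W = 12+7+8+2 = 29 ⇒ 29 days.
Without E→K, K's earliest start moves from 11 to 0.
The longest chain is now R→D→F→W = 12+7+8+2 = 29, so the schedule takes 29 days.

29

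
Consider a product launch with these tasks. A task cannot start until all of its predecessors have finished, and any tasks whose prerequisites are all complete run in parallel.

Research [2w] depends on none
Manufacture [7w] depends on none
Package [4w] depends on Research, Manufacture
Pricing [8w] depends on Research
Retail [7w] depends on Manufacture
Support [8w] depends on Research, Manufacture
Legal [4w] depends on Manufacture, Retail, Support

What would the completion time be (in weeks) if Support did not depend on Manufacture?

With the dependency in place, Manufacture→Support→Legal = 7+8+4 = 19 sets the finish at 19 weeks.
Without Manufacture→Support, Support's earliest start moves from 7 to 2.
The longest chain is now Manufacture→Retail→Legal = 7+7+4 = 18, so the plan takes 18 weeks.

18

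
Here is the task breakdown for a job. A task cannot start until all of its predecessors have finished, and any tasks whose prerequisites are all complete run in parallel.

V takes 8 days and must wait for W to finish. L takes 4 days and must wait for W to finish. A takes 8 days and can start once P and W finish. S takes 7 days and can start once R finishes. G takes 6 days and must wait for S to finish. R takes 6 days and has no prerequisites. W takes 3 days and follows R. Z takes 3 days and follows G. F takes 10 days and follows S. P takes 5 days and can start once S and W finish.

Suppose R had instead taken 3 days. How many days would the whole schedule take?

As given, the longest chain is R→S→P→A = 6+7+5+8 = 26, so the finish is 26 days.
R lies on that path, so at 3 days the path becomes 23 days.
The critical path is still R→S→P→A; finish is now 23 days.

23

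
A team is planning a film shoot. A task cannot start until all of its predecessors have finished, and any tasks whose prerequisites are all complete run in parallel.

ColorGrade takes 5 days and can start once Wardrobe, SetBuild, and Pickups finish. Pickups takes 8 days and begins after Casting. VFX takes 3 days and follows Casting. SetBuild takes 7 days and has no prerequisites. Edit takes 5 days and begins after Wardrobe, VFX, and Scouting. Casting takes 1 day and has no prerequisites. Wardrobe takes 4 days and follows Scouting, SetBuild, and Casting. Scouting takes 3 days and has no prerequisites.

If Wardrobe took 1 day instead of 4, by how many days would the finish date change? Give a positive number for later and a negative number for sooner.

-2

Actual critical path: SetBuild→Wardrobe→Edit = 7+4+5 = 16 ⇒ 16 days.
Wardrobe is on the critical path; changing it to 1 makes that path 13 days.
The binding chain switches to Casting→Pickups→ColorGrade = 1+8+5 = 14; finish 14 days.
Change in finish: 14 − 16 = -2 days.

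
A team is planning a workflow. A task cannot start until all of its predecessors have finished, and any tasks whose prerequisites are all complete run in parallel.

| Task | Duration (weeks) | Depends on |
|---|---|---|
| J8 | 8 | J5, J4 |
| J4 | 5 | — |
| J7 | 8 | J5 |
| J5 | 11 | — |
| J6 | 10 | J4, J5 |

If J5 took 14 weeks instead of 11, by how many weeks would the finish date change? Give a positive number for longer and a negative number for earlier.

As given, the longest chain is J5→J6 = 11+10 = 21, so the finish is 21 weeks.
J5 is on the critical path; changing it to 14 makes that path 24 weeks.
No other chain overtakes it, so the finish is 24 weeks.
Change in finish: 24 − 21 = +3 weeks.

3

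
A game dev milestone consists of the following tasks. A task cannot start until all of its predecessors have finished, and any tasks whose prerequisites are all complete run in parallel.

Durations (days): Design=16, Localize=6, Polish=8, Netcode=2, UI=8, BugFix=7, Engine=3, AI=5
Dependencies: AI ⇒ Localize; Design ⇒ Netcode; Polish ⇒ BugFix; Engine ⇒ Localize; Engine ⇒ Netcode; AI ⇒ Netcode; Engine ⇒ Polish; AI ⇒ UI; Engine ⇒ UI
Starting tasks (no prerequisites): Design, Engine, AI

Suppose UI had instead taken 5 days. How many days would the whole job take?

18

The binding path is Design→Netcode = 16+2 = 18; finish at 18 days.
The longest path through UI is only 13 days, so UI has float 5.
No other chain overtakes it, so the finish is 18 days.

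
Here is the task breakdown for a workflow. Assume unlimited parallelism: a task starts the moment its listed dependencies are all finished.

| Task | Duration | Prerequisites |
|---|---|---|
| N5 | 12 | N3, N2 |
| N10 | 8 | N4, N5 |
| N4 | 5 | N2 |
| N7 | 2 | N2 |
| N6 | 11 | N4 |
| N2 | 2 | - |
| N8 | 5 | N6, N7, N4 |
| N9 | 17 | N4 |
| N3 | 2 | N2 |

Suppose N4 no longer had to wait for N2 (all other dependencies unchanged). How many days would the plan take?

24

Before: longest chain N2→N3→N5→N10 = 2+2+12+8 = 24, finish 24.
Without N2→N4, N4's earliest start moves from 2 to 0.
After: N2→N3→N5→N10 = 2+2+12+8 = 24 → 24 days.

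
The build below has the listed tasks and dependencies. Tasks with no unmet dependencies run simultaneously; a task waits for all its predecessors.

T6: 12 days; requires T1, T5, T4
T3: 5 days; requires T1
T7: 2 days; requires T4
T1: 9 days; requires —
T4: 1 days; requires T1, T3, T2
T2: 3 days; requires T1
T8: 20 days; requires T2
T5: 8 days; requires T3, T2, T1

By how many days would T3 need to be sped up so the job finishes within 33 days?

1

Current finish: 34 days; target: 33.
T3 is on every critical path, so each day cut from T3 cuts the finish by one (this holds down to a finish of 32).
Need 34 − 33 = 1 day off T3 → T3 becomes 4 days, finish becomes 33.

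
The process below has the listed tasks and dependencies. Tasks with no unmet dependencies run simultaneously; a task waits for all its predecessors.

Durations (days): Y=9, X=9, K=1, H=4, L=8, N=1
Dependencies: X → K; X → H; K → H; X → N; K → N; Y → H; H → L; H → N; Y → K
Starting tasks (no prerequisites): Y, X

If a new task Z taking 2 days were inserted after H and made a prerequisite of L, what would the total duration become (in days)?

24

Originally the plan takes 22 days.
With Z inserted, L now waits for max(H, Z).
New critical path: Y→K→H→Z→L = 9+1+4+2+8 = 24 ⇒ 24 days.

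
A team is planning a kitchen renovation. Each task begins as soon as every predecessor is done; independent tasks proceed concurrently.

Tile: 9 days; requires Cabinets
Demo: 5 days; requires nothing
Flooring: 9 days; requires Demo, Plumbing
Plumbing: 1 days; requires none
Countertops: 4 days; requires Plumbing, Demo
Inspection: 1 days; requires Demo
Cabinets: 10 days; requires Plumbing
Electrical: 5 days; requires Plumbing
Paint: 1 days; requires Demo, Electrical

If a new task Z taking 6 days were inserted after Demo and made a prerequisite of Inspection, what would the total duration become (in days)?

20

Originally the schedule takes 20 days.
With Z inserted, Inspection now waits for max(Demo, Z).
New critical path: Plumbing→Cabinets→Tile = 1+10+9 = 20 ⇒ 20 days.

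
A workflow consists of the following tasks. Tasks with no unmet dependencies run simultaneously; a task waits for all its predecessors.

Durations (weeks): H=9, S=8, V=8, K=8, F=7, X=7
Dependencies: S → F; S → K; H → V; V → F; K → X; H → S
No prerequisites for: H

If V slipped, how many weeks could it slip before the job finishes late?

8

H→S→K→X = 9+8+8+7 = 32 sets the makespan at 32 weeks.
V finishes as early as 17 and must finish by 25.
So V can slip 25 − 17 = 8 weeks.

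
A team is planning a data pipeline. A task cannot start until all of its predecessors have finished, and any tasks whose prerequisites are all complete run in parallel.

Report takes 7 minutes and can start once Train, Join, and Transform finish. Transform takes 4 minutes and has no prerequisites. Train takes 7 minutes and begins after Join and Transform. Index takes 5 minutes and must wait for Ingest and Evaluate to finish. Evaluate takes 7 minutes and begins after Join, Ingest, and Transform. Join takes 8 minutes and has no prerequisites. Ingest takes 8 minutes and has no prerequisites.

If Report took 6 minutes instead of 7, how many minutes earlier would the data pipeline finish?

1

Baseline: Join→Train→Report = 8+7+7 = 22 → 22 minutes.
Since Report is critical, the -1 change carries straight to that chain (now 21 minutes).
The critical path is still Join→Train→Report; finish is now 21 minutes.
Change in finish: 21 − 22 = -1 minutes.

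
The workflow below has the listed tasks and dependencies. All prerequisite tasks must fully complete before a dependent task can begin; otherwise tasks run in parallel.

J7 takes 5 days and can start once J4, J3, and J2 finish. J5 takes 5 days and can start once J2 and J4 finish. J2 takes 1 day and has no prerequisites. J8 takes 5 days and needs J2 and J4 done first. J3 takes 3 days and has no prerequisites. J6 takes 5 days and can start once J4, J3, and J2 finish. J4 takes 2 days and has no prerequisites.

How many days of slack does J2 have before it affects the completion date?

The longest chain is J3→J6 = 3+5 = 8; overall finish 8 days.
Longest path through J2: 6 days (earliest finish 1, latest finish 3).
Slack of J2 = 2 − 0 = 2 days.

2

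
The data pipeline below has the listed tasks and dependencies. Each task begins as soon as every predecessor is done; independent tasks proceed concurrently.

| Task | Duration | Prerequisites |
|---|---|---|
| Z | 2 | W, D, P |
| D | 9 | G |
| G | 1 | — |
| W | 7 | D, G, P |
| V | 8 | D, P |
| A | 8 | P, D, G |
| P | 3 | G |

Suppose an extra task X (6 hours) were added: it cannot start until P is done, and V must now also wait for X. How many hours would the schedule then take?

19

Originally the schedule takes 19 hours.
With X inserted, V now waits for max(D, P, X).
New critical path: G→D→W→Z = 1+9+7+2 = 19 ⇒ 19 hours.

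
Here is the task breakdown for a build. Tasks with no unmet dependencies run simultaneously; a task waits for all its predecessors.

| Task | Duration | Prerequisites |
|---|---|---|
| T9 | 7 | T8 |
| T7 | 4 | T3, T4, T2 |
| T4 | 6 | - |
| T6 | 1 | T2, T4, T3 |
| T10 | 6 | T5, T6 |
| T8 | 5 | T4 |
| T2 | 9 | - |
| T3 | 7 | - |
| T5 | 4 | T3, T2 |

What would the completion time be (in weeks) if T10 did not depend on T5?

Before: longest chain T2→T5→T10 = 9+4+6 = 19, finish 19.
Without T5→T10, T10's earliest start moves from 13 to 10.
The longest chain is now T4→T8→T9 = 6+5+7 = 18, so the schedule takes 18 weeks.

18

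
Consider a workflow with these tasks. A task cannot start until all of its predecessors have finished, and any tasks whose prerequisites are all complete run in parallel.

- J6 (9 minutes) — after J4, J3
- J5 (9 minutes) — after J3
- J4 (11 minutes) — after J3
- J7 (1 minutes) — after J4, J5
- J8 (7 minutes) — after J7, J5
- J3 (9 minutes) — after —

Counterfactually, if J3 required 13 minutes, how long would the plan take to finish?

Baseline: J3→J4→J6 = 9+11+9 = 29 → 29 minutes.
Since J3 is critical, the +4 change carries straight to that chain (now 33 minutes).
No other chain overtakes it, so the finish is 33 minutes.

33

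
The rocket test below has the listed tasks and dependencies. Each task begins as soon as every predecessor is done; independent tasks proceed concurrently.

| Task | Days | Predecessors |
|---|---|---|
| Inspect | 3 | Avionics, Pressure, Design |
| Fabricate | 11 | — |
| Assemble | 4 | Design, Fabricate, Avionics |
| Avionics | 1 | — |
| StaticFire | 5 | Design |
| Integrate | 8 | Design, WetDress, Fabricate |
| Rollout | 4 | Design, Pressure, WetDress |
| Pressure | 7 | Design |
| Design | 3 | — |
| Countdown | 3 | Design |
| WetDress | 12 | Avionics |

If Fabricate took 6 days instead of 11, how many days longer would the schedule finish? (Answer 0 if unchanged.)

0

As given, the longest chain is Avionics→WetDress→Integrate = 1+12+8 = 21, so the finish is 21 days.
Fabricate has 2 days of float (longest path through it is 19).
The critical path is still Avionics→WetDress→Integrate; finish is now 21 days.
Change in finish: 21 − 21 = +0 days.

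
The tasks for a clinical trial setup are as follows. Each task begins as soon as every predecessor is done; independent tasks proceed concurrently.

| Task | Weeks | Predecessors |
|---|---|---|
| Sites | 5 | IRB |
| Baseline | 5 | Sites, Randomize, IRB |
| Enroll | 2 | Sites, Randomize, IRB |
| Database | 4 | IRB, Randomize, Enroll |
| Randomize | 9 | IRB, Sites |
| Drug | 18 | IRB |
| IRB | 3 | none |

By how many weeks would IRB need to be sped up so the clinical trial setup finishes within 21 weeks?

2

Current finish: 23 weeks; target: 21.
IRB is on every critical path, so each week cut from IRB cuts the finish by one (this holds down to a finish of 21).
Need 23 − 21 = 2 weeks off IRB → IRB becomes 1 week, finish becomes 21.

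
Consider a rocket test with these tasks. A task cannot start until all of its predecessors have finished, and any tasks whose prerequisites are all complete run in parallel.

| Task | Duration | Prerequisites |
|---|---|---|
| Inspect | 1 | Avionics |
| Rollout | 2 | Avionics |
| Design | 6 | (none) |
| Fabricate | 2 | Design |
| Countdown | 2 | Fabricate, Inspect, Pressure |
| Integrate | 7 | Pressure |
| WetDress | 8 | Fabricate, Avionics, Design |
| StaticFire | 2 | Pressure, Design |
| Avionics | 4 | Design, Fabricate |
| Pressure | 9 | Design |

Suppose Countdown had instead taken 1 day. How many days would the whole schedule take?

As given, the longest chain is Design→Pressure→Integrate = 6+9+7 = 22, so the finish is 22 days.
The longest path through Countdown is only 17 days, so Countdown has float 5.
The critical path is still Design→Pressure→Integrate; finish is now 22 days.

22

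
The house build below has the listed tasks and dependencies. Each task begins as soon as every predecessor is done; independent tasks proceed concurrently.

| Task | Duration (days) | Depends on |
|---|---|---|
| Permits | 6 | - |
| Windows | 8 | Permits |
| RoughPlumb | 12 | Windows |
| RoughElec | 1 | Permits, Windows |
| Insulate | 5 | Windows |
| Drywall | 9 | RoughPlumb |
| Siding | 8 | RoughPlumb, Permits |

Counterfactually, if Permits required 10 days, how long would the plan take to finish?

39

The binding path is Permits→Windows→RoughPlumb→Drywall = 6+8+12+9 = 35; finish at 35 days.
Since Permits is critical, the +4 change carries straight to that chain (now 39 days).
The critical path is still Permits→Windows→RoughPlumb→Drywall; finish is now 39 days.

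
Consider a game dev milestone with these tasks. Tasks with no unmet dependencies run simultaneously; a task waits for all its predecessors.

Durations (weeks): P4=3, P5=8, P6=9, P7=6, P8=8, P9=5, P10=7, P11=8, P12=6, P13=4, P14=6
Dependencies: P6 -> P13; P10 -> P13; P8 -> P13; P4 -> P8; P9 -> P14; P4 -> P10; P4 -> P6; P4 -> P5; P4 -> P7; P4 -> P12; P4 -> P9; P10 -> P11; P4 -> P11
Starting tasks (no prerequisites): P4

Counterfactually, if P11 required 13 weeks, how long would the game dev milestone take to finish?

23

As given, the longest chain is P4→P10→P11 = 3+7+8 = 18, so the finish is 18 weeks.
P11 lies on that path, so at 13 weeks the path becomes 23 weeks.
The critical path is still P4→P10→P11; finish is now 23 weeks.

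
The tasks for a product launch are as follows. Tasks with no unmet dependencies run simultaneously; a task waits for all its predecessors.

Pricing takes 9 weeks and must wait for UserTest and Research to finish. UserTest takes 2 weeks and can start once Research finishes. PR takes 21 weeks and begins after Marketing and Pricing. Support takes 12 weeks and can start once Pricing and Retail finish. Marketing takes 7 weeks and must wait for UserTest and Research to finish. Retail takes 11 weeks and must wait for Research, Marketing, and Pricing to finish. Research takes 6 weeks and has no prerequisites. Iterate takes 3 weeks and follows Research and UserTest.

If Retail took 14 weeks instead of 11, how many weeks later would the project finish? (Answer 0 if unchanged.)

Baseline: Research→UserTest→Pricing→Retail→Support = 6+2+9+11+12 = 40 → 40 weeks.
Retail lies on that path, so at 14 weeks the path becomes 43 weeks.
The critical path is still Research→UserTest→Pricing→Retail→Support; finish is now 43 weeks.
Change in finish: 43 − 40 = +3 weeks.

3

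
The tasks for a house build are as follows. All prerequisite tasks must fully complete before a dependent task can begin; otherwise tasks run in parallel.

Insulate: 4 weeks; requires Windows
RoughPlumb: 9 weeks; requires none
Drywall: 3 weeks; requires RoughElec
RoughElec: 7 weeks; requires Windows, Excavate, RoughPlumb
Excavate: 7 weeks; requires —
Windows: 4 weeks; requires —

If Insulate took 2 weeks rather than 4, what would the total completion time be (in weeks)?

Critical path before the change: RoughPlumb→RoughElec→Drywall = 9+7+3 = 19 giving 19 weeks.
Insulate has 11 weeks of float (longest path through it is 8).
No other chain overtakes it, so the finish is 19 weeks.

19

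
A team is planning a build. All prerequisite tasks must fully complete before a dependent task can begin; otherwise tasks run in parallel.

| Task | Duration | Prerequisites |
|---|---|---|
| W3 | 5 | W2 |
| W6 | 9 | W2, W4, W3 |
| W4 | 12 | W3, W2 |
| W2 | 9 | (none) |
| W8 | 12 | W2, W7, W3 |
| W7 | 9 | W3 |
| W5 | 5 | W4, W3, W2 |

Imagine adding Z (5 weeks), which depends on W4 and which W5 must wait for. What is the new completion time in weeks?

36

Originally the schedule takes 35 weeks.
With Z inserted, W5 now waits for max(W4, W3, W2, Z).
New critical path: W2→W3→W4→Z→W5 = 9+5+12+5+5 = 36 ⇒ 36 weeks.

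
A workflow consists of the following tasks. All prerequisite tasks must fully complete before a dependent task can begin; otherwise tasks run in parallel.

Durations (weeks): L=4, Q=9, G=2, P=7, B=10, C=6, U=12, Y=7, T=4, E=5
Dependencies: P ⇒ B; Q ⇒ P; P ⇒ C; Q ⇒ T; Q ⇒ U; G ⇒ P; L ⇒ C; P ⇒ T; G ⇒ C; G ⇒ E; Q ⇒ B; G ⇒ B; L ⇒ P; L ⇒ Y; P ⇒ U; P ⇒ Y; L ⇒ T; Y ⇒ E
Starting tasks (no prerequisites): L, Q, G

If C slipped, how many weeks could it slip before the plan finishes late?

6

Critical path: Q→P→U = 9+7+12 = 28, so the finish is 28 weeks.
C finishes as early as 22 and must finish by 28.
Float = 28 − 22 = 6.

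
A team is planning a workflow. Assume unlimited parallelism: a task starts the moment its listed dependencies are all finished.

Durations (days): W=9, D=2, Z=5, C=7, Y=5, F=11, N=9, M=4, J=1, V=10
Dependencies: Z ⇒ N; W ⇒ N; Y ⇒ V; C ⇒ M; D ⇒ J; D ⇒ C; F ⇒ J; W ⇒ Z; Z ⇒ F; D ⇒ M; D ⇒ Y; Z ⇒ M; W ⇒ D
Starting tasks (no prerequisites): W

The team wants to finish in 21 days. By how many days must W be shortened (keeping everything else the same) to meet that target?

Current finish: 26 days; target: 21.
W is on every critical path, so each day cut from W cuts the finish by one (this holds down to a finish of 18).
Need 26 − 21 = 5 days off W → W becomes 4 days, finish becomes 21.

5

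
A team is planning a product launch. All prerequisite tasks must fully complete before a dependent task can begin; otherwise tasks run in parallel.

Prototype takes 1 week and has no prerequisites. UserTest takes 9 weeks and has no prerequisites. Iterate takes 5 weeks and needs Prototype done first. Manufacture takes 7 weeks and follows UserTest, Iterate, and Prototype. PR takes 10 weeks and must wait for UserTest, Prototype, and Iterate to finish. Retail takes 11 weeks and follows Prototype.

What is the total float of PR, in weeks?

0

Critical path: UserTest→PR = 9+10 = 19, so the finish is 19 weeks.
PR finishes as early as 19 and must finish by 19.
So PR can slip 19 − 19 = 0 weeks.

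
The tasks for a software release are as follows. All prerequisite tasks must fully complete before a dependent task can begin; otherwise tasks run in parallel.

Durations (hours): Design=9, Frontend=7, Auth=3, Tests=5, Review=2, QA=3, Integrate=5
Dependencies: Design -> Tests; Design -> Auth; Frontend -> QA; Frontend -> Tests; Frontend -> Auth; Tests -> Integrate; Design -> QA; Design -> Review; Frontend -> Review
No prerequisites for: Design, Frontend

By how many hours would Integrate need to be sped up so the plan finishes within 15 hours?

Current finish: 19 hours; target: 15.
Integrate is on every critical path, so each hour cut from Integrate cuts the finish by one (this holds down to a finish of 15).
Need 19 − 15 = 4 hours off Integrate → Integrate becomes 1 hour, finish becomes 15.

4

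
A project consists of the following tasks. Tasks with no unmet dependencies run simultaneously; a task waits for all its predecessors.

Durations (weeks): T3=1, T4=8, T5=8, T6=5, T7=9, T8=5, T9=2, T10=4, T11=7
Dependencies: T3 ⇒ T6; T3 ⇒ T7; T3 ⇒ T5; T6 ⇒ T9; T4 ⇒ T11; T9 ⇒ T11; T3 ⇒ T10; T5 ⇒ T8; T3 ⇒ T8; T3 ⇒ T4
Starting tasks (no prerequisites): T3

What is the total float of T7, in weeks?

T3→T4→T11 = 1+8+7 = 16 sets the makespan at 16 weeks.
The longest chain containing T7 totals 10 weeks.
Slack of T7 = 7 − 1 = 6 weeks.

6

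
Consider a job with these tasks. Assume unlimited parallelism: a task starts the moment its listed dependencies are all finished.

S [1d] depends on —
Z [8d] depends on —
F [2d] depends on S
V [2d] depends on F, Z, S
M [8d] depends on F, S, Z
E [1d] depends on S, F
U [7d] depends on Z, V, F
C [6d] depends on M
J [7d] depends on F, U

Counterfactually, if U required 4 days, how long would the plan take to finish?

22

As given, the longest chain is Z→V→U→J = 8+2+7+7 = 24, so the finish is 24 days.
U is on the critical path; changing it to 4 makes that path 21 days.
The binding chain switches to Z→M→C = 8+8+6 = 22; finish 22 days.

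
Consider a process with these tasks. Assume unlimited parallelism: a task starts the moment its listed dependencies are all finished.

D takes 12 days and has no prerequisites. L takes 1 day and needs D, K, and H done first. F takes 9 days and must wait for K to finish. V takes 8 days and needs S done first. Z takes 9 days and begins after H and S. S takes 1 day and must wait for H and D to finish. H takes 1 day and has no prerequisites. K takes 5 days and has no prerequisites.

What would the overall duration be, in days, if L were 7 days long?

22

Baseline: D→S→Z = 12+1+9 = 22 → 22 days.
L is off the critical path — its longest chain is 13 days, giving 9 of slack.
That remains the longest chain; total 22 days.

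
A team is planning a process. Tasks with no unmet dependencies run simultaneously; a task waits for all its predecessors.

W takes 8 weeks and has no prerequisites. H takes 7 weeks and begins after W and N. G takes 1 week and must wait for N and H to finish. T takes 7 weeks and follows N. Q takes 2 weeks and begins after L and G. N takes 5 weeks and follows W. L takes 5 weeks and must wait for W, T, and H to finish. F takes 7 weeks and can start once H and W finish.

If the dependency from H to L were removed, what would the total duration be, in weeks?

27

With the dependency in place, W→N→H→F = 8+5+7+7 = 27 sets the finish at 27 weeks.
Dropping H→L doesn't change L's earliest start (20); another predecessor still binds.
The longest chain is now W→N→H→F = 8+5+7+7 = 27, so the schedule takes 27 weeks.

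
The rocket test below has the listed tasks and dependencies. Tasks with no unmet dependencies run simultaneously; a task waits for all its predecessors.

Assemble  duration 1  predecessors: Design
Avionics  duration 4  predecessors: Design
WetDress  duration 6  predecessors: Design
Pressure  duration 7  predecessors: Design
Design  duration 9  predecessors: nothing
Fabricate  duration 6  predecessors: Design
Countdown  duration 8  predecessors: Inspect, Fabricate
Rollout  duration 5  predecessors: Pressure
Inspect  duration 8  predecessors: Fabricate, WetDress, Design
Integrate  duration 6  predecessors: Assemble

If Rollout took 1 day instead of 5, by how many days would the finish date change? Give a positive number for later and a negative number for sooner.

As given, the longest chain is Design→Fabricate→Inspect→Countdown = 9+6+8+8 = 31, so the finish is 31 days.
Rollout is off the critical path — its longest chain is 21 days, giving 10 of slack.
No other chain overtakes it, so the finish is 31 days.
Change in finish: 31 − 31 = +0 days.

0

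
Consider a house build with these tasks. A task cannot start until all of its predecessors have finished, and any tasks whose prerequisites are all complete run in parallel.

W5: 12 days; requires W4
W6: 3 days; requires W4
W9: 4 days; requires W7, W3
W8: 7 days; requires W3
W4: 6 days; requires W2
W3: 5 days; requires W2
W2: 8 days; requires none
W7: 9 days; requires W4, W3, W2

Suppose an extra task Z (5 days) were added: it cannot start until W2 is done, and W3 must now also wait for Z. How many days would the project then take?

31

Originally the project takes 27 days.
With Z inserted, W3 now waits for max(W2, Z).
New critical path: W2→Z→W3→W7→W9 = 8+5+5+9+4 = 31 ⇒ 31 days.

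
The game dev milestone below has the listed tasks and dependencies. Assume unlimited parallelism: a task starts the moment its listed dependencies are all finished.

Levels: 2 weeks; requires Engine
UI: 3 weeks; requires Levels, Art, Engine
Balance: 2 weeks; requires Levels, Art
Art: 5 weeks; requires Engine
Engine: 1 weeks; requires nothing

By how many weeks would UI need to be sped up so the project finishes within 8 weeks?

Current finish: 9 weeks; target: 8.
UI is on every critical path, so each week cut from UI cuts the finish by one (this holds down to a finish of 8).
Need 9 − 8 = 1 week off UI → UI becomes 2 weeks, finish becomes 8.

1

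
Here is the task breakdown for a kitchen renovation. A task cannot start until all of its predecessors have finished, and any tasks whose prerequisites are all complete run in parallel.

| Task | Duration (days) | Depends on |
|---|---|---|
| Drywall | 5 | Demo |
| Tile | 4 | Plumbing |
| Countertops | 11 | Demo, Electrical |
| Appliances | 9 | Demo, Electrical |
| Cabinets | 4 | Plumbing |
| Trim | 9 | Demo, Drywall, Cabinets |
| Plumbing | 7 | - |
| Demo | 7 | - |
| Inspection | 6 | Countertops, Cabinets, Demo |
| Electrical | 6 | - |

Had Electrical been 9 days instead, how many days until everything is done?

Critical path before the change: Demo→Countertops→Inspection = 7+11+6 = 24 giving 24 days.
Electrical has 1 day of float (longest path through it is 23).
New critical path: Electrical→Countertops→Inspection = 9+11+6 = 26 ⇒ 26 days.

26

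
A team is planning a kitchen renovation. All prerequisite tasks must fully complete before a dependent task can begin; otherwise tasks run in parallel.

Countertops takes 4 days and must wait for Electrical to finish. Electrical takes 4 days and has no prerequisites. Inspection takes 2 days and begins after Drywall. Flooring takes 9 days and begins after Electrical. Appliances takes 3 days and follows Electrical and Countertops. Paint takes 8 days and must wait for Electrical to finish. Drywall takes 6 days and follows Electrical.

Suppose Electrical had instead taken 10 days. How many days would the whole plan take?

As given, the longest chain is Electrical→Flooring = 4+9 = 13, so the finish is 13 days.
Electrical is on the critical path; changing it to 10 makes that path 19 days.
The critical path is still Electrical→Flooring; finish is now 19 days.

19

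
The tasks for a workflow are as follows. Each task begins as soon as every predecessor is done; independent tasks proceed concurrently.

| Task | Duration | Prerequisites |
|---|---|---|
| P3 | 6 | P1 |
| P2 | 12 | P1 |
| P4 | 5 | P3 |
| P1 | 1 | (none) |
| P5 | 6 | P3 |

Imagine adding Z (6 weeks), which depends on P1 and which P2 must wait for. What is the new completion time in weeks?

Originally the workflow takes 13 weeks.
With Z inserted, P2 now waits for max(P1, Z).
New critical path: P1→Z→P2 = 1+6+12 = 19 ⇒ 19 weeks.

19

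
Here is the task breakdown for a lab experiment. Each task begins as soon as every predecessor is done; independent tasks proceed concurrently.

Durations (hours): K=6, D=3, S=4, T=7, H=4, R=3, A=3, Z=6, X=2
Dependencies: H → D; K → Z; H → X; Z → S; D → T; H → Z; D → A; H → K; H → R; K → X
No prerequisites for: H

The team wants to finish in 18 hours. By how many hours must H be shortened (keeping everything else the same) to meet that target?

2

Current finish: 20 hours; target: 18.
H is on every critical path, so each hour cut from H cuts the finish by one (this holds down to a finish of 17).
Need 20 − 18 = 2 hours off H → H becomes 2 hours, finish becomes 18.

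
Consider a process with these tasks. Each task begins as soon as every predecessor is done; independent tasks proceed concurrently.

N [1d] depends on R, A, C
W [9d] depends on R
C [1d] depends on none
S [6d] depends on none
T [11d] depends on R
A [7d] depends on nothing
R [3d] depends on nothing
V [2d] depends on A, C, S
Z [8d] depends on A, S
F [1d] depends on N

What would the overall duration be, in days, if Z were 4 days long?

As given, the longest chain is A→Z = 7+8 = 15, so the finish is 15 days.
Z lies on that path, so at 4 days the path becomes 11 days.
The binding chain switches to R→T = 3+11 = 14; finish 14 days.

14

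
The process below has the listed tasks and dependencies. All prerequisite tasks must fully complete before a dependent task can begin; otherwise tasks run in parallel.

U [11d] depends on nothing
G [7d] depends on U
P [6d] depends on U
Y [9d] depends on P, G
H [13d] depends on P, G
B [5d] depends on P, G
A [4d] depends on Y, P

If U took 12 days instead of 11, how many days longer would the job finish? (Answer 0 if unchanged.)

As given, the longest chain is U→G→Y→A = 11+7+9+4 = 31, so the finish is 31 days.
U is on the critical path; changing it to 12 makes that path 32 days.
That remains the longest chain; total 32 days.
Change in finish: 32 − 31 = +1 days.

1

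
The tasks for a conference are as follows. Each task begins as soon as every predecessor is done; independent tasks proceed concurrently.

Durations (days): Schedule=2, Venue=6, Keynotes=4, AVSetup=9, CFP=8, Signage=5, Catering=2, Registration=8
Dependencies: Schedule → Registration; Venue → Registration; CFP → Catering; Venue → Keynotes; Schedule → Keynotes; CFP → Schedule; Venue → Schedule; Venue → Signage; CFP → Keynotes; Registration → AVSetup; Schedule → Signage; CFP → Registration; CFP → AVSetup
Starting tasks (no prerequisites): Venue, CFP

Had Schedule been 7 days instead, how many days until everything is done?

The binding path is CFP→Schedule→Registration→AVSetup = 8+2+8+9 = 27; finish at 27 days.
Since Schedule is critical, the +5 change carries straight to that chain (now 32 days).
No other chain overtakes it, so the finish is 32 days.

32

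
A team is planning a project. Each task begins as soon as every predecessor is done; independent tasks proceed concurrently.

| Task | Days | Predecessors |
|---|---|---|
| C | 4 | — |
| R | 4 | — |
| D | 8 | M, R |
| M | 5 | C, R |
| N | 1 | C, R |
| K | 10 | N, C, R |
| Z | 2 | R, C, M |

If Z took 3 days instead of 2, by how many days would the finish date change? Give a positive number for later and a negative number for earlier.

As given, the longest chain is C→M→D = 4+5+8 = 17, so the finish is 17 days.
Z has 6 days of float (longest path through it is 11).
That remains the longest chain; total 17 days.
Change in finish: 17 − 17 = +0 days.

0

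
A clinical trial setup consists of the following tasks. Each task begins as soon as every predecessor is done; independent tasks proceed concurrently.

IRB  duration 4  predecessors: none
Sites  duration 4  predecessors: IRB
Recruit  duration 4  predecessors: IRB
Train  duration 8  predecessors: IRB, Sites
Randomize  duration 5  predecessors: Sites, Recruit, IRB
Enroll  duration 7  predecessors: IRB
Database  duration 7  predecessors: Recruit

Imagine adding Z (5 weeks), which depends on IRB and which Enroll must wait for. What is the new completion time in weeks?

16

Originally the plan takes 16 weeks.
With Z inserted, Enroll now waits for max(IRB, Z).
New critical path: IRB→Z→Enroll = 4+5+7 = 16 ⇒ 16 weeks.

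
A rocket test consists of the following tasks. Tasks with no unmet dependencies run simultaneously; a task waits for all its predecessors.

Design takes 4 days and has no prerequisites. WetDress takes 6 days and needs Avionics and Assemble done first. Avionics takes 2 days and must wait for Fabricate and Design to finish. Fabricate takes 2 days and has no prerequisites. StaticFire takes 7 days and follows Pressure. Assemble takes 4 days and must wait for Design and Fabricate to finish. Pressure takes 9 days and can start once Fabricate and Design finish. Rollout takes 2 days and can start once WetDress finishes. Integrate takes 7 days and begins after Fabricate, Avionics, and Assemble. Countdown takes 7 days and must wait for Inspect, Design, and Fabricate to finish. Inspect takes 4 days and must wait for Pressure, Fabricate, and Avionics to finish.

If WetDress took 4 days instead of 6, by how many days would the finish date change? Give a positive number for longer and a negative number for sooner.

Baseline: Design→Pressure→Inspect→Countdown = 4+9+4+7 = 24 → 24 days.
WetDress is off the critical path — its longest chain is 16 days, giving 8 of slack.
That remains the longest chain; total 24 days.
Change in finish: 24 − 24 = +0 days.

0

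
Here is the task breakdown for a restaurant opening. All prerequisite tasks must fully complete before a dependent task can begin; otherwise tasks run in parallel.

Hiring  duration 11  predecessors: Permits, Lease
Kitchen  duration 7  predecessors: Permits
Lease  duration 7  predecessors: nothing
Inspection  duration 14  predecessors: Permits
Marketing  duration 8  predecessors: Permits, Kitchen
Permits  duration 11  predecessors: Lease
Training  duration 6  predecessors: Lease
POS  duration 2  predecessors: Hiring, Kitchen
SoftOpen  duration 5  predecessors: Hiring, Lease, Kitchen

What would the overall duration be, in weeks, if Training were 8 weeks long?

Actual critical path: Lease→Permits→Hiring→SoftOpen = 7+11+11+5 = 34 ⇒ 34 weeks.
Training has 21 weeks of float (longest path through it is 13).
The critical path is still Lease→Permits→Hiring→SoftOpen; finish is now 34 weeks.

34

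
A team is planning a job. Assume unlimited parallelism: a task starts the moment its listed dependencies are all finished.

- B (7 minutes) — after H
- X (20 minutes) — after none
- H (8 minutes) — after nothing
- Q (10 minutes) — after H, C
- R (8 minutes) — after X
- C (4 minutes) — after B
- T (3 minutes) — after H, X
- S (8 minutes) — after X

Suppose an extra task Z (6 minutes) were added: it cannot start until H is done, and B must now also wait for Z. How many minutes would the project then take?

35

Originally the project takes 29 minutes.
With Z inserted, B now waits for max(H, Z).
New critical path: H→Z→B→C→Q = 8+6+7+4+10 = 35 ⇒ 35 minutes.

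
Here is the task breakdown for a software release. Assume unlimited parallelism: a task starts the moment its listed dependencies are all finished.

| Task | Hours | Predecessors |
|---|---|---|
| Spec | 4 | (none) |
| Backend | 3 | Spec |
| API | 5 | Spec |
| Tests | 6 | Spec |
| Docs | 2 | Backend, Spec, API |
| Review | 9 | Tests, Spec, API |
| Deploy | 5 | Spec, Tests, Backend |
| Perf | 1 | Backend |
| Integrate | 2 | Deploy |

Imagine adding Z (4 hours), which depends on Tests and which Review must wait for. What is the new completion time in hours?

Originally the software release takes 19 hours.
With Z inserted, Review now waits for max(Tests, Spec, API, Z).
New critical path: Spec→Tests→Z→Review = 4+6+4+9 = 23 ⇒ 23 hours.

23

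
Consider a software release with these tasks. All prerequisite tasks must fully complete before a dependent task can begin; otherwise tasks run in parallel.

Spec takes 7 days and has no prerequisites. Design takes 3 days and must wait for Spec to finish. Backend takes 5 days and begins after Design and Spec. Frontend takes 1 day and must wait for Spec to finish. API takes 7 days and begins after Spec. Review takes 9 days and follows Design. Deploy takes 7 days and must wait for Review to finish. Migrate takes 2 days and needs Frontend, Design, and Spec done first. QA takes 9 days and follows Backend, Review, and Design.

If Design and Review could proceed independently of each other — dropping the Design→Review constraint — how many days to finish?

Original critical path: Spec→Design→Review→QA = 7+3+9+9 = 28 ⇒ 28 days.
Without Design→Review, Review's earliest start moves from 10 to 0.
After: Spec→Design→Backend→QA = 7+3+5+9 = 24 → 24 days.

24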